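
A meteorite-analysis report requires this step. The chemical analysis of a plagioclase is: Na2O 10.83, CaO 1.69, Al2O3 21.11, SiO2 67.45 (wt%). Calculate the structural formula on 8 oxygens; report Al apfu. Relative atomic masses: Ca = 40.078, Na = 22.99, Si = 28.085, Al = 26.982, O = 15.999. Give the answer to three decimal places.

Na2O: 10.83/61.979 = 0.17474 mol → 0.34948 mol Na, 0.17474 mol O.
CaO: 1.69/56.077 = 0.03014 mol → 0.03014 mol Ca, 0.03014 mol O.
Al2O3: 21.11/101.961 = 0.20704 mol → 0.41408 mol Al, 0.62112 mol O.
SiO2: 67.45/60.083 = 1.12261 mol → 1.12261 mol Si, 2.24522 mol O.
Total oxygen = 3.07122 mol. Normalization factor = 8/3.07122 = 2.60483.
Al per 8 O = 0.41408 × 2.60483 = 1.079.

1.079 Al apfu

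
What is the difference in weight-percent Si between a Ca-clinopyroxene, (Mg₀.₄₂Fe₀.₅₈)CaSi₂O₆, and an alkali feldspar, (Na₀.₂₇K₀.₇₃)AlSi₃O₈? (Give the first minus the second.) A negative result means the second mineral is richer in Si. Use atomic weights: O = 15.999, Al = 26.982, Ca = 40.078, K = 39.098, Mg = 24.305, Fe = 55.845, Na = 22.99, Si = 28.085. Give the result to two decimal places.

-6.83 percentage points

Si in (Mg₀.₄₂Fe₀.₅₈)CaSi₂O₆: molar mass 234.840 g/mol; 2×28.085 = 56.170 g → 23.92 wt%.
Si in (Na₀.₂₇K₀.₇₃)AlSi₃O₈: molar mass 273.978 g/mol; 3×28.085 = 84.255 g → 30.75 wt%.
Difference = 23.92 − 30.75 = -6.83 percentage points.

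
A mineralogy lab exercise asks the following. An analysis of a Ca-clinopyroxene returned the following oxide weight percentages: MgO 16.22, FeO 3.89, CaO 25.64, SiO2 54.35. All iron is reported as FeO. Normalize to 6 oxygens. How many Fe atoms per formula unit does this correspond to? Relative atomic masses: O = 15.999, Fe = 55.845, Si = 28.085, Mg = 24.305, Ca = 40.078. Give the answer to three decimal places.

MgO (M=40.304): mol = 0.40244; Mg = 0.40244, O = 0.40244.
FeO (M=71.844): mol = 0.05415; Fe = 0.05415, O = 0.05415.
CaO (M=56.077): mol = 0.45723; Ca = 0.45723, O = 0.45723.
SiO2 (M=60.083): mol = 0.90458; Si = 0.90458, O = 1.80916.
ΣO = 2.72298; factor = 6/ΣO = 2.20347.
Fe apfu = 0.05415 × 2.20347 = 0.119.

0.119 Fe apfu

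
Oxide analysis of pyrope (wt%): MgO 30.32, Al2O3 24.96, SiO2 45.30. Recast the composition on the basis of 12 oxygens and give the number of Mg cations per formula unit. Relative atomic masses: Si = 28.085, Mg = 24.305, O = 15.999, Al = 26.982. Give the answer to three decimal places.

3.015 Mg apfu

MgO: 30.32/40.304 = 0.75228 mol → 0.75228 mol Mg, 0.75228 mol O.
Al2O3: 24.96/101.961 = 0.24480 mol → 0.48960 mol Al, 0.73440 mol O.
SiO2: 45.30/60.083 = 0.75396 mol → 0.75396 mol Si, 1.50792 mol O.
Total oxygen = 2.99460 mol. Normalization factor = 12/2.99460 = 4.00721.
Mg per 12 O = 0.75228 × 4.00721 = 3.015.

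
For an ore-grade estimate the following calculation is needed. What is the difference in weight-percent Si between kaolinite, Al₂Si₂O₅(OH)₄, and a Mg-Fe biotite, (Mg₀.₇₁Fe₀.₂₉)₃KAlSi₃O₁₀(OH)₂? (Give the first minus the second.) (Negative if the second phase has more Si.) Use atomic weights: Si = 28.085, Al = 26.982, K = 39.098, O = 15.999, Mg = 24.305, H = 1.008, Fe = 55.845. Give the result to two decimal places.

First mineral: 56.170 g Si in 258.157 g formula = 21.76 wt% Si.
Second mineral: 84.255 g Si in 444.694 g formula = 18.95 wt% Si.
21.76% − 18.95% gives a difference of 2.81 percentage points.

2.81 percentage points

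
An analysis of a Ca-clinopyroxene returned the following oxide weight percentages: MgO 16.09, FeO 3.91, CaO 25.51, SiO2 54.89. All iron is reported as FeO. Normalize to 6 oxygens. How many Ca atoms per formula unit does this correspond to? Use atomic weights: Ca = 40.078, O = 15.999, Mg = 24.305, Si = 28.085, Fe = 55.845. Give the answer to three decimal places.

0.998 Ca apfu

16.09 wt% MgO ÷ 40.304 g/mol = 0.39922 mol, giving 0.39922 Mg and 0.39922 O.
3.91 wt% FeO ÷ 71.844 g/mol = 0.05442 mol, giving 0.05442 Fe and 0.05442 O.
25.51 wt% CaO ÷ 56.077 g/mol = 0.45491 mol, giving 0.45491 Ca and 0.45491 O.
54.89 wt% SiO2 ÷ 60.083 g/mol = 0.91357 mol, giving 0.91357 Si and 1.82714 O.
Oxygen sums to 2.73569; scaling by 6/2.73569 = 2.19323 puts the formula on 6 O.
Ca: 0.45491 × 2.19323 = 0.998 atoms per formula unit.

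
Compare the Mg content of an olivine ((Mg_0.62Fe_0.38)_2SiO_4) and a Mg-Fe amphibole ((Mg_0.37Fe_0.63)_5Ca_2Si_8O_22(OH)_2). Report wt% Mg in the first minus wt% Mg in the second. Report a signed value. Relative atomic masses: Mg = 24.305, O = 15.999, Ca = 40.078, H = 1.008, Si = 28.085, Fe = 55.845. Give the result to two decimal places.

First mineral: 30.138 g Mg in 164.661 g formula = 18.30 wt% Mg.
Second mineral: 44.964 g Mg in 911.704 g formula = 4.93 wt% Mg.
18.30% − 4.93% gives a difference of 13.37 percentage points.

13.37 percentage points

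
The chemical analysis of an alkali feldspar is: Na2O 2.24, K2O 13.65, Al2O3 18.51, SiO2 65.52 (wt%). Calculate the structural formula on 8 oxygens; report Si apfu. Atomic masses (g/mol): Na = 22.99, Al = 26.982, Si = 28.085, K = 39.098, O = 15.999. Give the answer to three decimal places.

3.001 Si apfu

Na2O: 2.24/61.979 = 0.03614 mol → 0.07228 mol Na, 0.03614 mol O.
K2O: 13.65/94.195 = 0.14491 mol → 0.28982 mol K, 0.14491 mol O.
Al2O3: 18.51/101.961 = 0.18154 mol → 0.36308 mol Al, 0.54462 mol O.
SiO2: 65.52/60.083 = 1.09049 mol → 1.09049 mol Si, 2.18098 mol O.
Total oxygen = 2.90665 mol. Normalization factor = 8/2.90665 = 2.75231.
Si per 8 O = 1.09049 × 2.75231 = 3.001.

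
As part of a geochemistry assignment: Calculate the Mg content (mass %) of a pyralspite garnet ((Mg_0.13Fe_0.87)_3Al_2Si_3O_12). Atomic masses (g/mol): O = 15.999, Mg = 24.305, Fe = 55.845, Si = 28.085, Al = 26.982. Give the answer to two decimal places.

1.95 mass %

M((Mg_0.13Fe_0.87)_3Al_2Si_3O_12) = 485.441 g/mol.
Mg contributes 0.39 × 24.305 = 9.479 g per mole.
9.479/485.441 = 0.0195 → 1.95%.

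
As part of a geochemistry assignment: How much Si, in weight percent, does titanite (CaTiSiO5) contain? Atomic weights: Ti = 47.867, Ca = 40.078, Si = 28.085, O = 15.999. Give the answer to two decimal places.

14.33 weight percent

Formula mass = 1×40.078 + 1×47.867 + 1×28.085 + 5×15.999 = 196.025 g/mol, of which 28.085 g is Si.
So Si makes up 28.085/196.025 = 0.1433 of the mass, i.e. 14.33%.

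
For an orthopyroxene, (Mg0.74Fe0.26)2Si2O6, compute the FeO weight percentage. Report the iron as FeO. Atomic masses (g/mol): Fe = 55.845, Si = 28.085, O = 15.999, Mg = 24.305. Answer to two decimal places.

Molar mass of (Mg0.74Fe0.26)2Si2O6 = 1.48*24.305 + 0.52*55.845 + 2*28.085 + 6*15.999 = 217.175 g/mol.
Each formula unit contains 0.52 Fe, equivalent to 0.52/1 = 0.5200 mol FeO.
M(FeO) = 1×55.845 + 1×15.999 = 71.844 g/mol.
Mass of FeO per formula unit = 0.5200 × 71.844 = 37.359 g.
FeO wt% = 37.359 / 217.175 × 100 = 17.20%.

17.20 wt%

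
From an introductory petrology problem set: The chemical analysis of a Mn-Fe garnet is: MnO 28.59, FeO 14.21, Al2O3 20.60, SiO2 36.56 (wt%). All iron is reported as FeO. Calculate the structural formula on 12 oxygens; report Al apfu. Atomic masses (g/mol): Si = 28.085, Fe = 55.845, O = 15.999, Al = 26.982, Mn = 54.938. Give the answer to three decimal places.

MnO: 28.59/70.937 = 0.40303 mol → 0.40303 mol Mn, 0.40303 mol O.
FeO: 14.21/71.844 = 0.19779 mol → 0.19779 mol Fe, 0.19779 mol O.
Al2O3: 20.60/101.961 = 0.20204 mol → 0.40408 mol Al, 0.60612 mol O.
SiO2: 36.56/60.083 = 0.60849 mol → 0.60849 mol Si, 1.21698 mol O.
Total oxygen = 2.42392 mol. Normalization factor = 12/2.42392 = 4.95066.
Al per 12 O = 0.40408 × 4.95066 = 2.000.

2.000 Al apfu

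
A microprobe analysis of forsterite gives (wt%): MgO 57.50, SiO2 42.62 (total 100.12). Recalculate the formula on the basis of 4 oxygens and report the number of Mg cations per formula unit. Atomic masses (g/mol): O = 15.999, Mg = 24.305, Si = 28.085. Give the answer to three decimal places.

57.50 wt% MgO ÷ 40.304 g/mol = 1.42666 mol, giving 1.42666 Mg and 1.42666 O.
42.62 wt% SiO2 ÷ 60.083 g/mol = 0.70935 mol, giving 0.70935 Si and 1.41870 O.
Oxygen sums to 2.84536; scaling by 4/2.84536 = 1.40580 puts the formula on 4 O.
Mg: 1.42666 × 1.40580 = 2.006 atoms per formula unit.

2.006 Mg apfu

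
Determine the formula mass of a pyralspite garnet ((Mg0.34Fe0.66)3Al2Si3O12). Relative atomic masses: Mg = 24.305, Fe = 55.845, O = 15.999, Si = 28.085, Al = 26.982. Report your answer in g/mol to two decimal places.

M = 1.02×24.305 + 1.98×55.845 + 2×26.982 + 3×28.085 + 12×15.999

465.57 g/mol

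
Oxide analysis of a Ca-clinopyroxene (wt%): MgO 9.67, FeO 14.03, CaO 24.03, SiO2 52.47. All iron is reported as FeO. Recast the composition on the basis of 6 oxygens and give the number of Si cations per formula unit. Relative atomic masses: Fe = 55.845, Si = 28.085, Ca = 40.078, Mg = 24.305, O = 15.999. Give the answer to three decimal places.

MgO: 9.67/40.304 = 0.23993 mol → 0.23993 mol Mg, 0.23993 mol O.
FeO: 14.03/71.844 = 0.19528 mol → 0.19528 mol Fe, 0.19528 mol O.
CaO: 24.03/56.077 = 0.42852 mol → 0.42852 mol Ca, 0.42852 mol O.
SiO2: 52.47/60.083 = 0.87329 mol → 0.87329 mol Si, 1.74658 mol O.
Total oxygen = 2.61031 mol. Normalization factor = 6/2.61031 = 2.29858.
Si per 6 O = 0.87329 × 2.29858 = 2.007.

2.007 Si apfu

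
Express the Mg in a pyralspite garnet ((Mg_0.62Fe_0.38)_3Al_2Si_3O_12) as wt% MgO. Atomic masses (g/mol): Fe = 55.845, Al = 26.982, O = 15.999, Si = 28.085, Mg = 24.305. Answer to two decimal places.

Molar mass of (Mg_0.62Fe_0.38)_3Al_2Si_3O_12 = 1.86*24.305 + 1.14*55.845 + 2*26.982 + 3*28.085 + 12*15.999 = 439.078 g/mol.
Each formula unit contains 1.86 Mg, equivalent to 1.86/1 = 1.8600 mol MgO.
M(MgO) = 1×24.305 + 1×15.999 = 40.304 g/mol.
Mass of MgO per formula unit = 1.8600 × 40.304 = 74.965 g.
MgO wt% = 74.965 / 439.078 × 100 = 17.07%.

17.07 wt%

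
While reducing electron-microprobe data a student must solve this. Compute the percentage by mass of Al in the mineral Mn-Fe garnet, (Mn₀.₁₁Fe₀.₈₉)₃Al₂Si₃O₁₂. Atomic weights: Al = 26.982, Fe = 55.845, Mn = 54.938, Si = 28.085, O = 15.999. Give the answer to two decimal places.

10.85 wt%

Molar mass of (Mn₀.₁₁Fe₀.₈₉)₃Al₂Si₃O₁₂: 0.33·54.938 + 2.67·55.845 + 2·26.982 + 3·28.085 + 12·15.999 = 497.443 g/mol.
Mass of Al per formula unit: 2 × 26.982 = 53.964 g.
Weight fraction Al = 53.964 / 497.443 = 0.1085.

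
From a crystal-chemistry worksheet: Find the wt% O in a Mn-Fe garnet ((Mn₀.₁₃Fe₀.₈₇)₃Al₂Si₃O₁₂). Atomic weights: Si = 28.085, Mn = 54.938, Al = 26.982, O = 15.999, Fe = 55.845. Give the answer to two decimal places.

38.60 weight percent

Molar mass of (Mn₀.₁₃Fe₀.₈₇)₃Al₂Si₃O₁₂: 0.39×54.938 + 2.61×55.845 + 2×26.982 + 3×28.085 + 12×15.999 = 497.388 g/mol.
Mass of O per formula unit: 12 × 15.999 = 191.988 g.
Weight fraction O = 191.988 / 497.388 = 0.3860.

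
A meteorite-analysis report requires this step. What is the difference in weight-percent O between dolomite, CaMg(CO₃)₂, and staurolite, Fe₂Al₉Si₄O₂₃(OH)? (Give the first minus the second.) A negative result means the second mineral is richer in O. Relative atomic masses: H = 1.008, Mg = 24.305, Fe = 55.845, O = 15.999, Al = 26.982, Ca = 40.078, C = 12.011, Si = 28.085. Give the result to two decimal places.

First mineral: 95.994 g O in 184.399 g formula = 52.06 wt% O.
Second mineral: 383.976 g O in 851.852 g formula = 45.08 wt% O.
52.06% − 45.08% gives a difference of 6.98 percentage points.

6.98 percentage points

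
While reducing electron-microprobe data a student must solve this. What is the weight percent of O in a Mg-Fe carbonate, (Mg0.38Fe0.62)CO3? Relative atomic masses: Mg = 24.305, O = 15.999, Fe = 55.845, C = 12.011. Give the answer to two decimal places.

46.21 mass %

Formula mass = 0.38·24.305 + 0.62·55.845 + 1·12.011 + 3·15.999 = 103.868 g/mol, of which 47.997 g is O.
So O makes up 47.997/103.868 = 0.4621 of the mass, i.e. 46.21%.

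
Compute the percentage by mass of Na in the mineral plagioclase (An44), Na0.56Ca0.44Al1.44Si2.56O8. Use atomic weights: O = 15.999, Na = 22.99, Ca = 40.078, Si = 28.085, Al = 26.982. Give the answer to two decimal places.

Formula mass = 0.56×22.99 + 0.44×40.078 + 1.44×26.982 + 2.56×28.085 + 8×15.999 = 269.252 g/mol, of which 12.874 g is Na.
So Na makes up 12.874/269.252 = 0.0478 of the mass, i.e. 4.78%.

4.78 weight percent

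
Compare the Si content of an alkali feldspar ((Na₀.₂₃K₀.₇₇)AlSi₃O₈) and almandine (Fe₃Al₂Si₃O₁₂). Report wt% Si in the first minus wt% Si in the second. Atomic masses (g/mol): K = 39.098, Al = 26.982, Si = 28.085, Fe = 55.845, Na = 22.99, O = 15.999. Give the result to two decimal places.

M((Na₀.₂₃K₀.₇₇)AlSi₃O₈) = 274.622 g/mol, so wt% Si = 84.255/274.622 × 100 = 30.68%.
M(Fe₃Al₂Si₃O₁₂) = 497.742 g/mol, so wt% Si = 84.255/497.742 × 100 = 16.93%.
30.68 − 16.93 = 13.75 pp.

13.75 percentage points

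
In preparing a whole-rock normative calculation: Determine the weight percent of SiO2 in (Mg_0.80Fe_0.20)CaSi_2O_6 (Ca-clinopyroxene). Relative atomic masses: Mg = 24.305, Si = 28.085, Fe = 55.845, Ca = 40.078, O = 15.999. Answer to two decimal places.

53.92 wt%

Molar mass of (Mg_0.80Fe_0.20)CaSi_2O_6 = 0.80*24.305 + 0.20*55.845 + 1*40.078 + 2*28.085 + 6*15.999 = 222.855 g/mol.
Each formula unit contains 2 Si, equivalent to 2/1 = 2.0000 mol SiO2.
M(SiO2) = 1×28.085 + 2×15.999 = 60.083 g/mol.
Mass of SiO2 per formula unit = 2.0000 × 60.083 = 120.166 g.
SiO2 wt% = 120.166 / 222.855 × 100 = 53.92%.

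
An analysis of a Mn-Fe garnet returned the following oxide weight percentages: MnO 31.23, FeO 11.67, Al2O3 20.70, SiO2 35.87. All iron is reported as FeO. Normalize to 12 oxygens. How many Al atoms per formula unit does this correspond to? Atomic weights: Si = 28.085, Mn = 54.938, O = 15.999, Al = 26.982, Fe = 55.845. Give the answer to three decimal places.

MnO (M=70.937): mol = 0.44025; Mn = 0.44025, O = 0.44025.
FeO (M=71.844): mol = 0.16244; Fe = 0.16244, O = 0.16244.
Al2O3 (M=101.961): mol = 0.20302; Al = 0.40604, O = 0.60906.
SiO2 (M=60.083): mol = 0.59701; Si = 0.59701, O = 1.19402.
ΣO = 2.40577; factor = 12/ΣO = 4.98801.
Al apfu = 0.40604 × 4.98801 = 2.025.

2.025 Al apfu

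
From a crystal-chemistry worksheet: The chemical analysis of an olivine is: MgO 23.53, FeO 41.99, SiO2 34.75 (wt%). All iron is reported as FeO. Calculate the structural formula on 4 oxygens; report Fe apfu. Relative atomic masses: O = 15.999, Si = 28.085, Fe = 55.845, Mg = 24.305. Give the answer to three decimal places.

23.53 wt% MgO ÷ 40.304 g/mol = 0.58381 mol, giving 0.58381 Mg and 0.58381 O.
41.99 wt% FeO ÷ 71.844 g/mol = 0.58446 mol, giving 0.58446 Fe and 0.58446 O.
34.75 wt% SiO2 ÷ 60.083 g/mol = 0.57837 mol, giving 0.57837 Si and 1.15674 O.
Oxygen sums to 2.32501; scaling by 4/2.32501 = 1.72042 puts the formula on 4 O.
Fe: 0.58446 × 1.72042 = 1.006 atoms per formula unit.

1.006 Fe apfu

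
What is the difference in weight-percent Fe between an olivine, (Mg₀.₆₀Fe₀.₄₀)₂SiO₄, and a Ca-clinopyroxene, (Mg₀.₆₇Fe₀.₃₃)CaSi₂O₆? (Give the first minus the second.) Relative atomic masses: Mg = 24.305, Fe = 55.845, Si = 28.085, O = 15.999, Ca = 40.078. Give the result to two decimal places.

Fe in (Mg₀.₆₀Fe₀.₄₀)₂SiO₄: molar mass 165.923 g/mol; 0.80×55.845 = 44.676 g → 26.93 wt%.
Fe in (Mg₀.₆₇Fe₀.₃₃)CaSi₂O₆: molar mass 226.955 g/mol; 0.33×55.845 = 18.429 g → 8.12 wt%.
Difference = 26.93 − 8.12 = 18.81 percentage points.

18.81 percentage points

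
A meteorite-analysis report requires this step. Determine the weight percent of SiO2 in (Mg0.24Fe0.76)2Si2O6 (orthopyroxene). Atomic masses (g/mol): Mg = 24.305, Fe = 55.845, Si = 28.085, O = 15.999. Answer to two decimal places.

Formula mass = 248.715 g/mol.
2 Si → 2.0000 mol SiO2 per formula unit; M(SiO2) = 60.083, so SiO2 mass = 120.166 g.
120.166/248.715 × 100 = 48.31 wt%.

48.31 wt%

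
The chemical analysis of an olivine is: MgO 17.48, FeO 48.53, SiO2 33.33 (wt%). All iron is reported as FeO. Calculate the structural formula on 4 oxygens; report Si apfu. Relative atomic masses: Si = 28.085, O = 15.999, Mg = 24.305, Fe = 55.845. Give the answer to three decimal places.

17.48 wt% MgO ÷ 40.304 g/mol = 0.43370 mol, giving 0.43370 Mg and 0.43370 O.
48.53 wt% FeO ÷ 71.844 g/mol = 0.67549 mol, giving 0.67549 Fe and 0.67549 O.
33.33 wt% SiO2 ÷ 60.083 g/mol = 0.55473 mol, giving 0.55473 Si and 1.10946 O.
Oxygen sums to 2.21865; scaling by 4/2.21865 = 1.80290 puts the formula on 4 O.
Si: 0.55473 × 1.80290 = 1.000 atoms per formula unit.

1.000 Si apfu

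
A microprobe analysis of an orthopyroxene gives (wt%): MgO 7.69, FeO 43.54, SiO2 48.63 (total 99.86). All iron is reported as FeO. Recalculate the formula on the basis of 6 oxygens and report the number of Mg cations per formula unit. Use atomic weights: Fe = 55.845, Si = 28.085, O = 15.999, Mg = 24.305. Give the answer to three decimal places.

0.474 Mg apfu

MgO: 7.69/40.304 = 0.19080 mol → 0.19080 mol Mg, 0.19080 mol O.
FeO: 43.54/71.844 = 0.60604 mol → 0.60604 mol Fe, 0.60604 mol O.
SiO2: 48.63/60.083 = 0.80938 mol → 0.80938 mol Si, 1.61876 mol O.
Total oxygen = 2.41560 mol. Normalization factor = 6/2.41560 = 2.48385.
Mg per 6 O = 0.19080 × 2.48385 = 0.474.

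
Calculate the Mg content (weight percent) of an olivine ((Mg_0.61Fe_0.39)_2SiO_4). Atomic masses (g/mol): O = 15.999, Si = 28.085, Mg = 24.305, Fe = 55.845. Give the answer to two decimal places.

17.94 weight percent

Formula mass = 1.22×24.305 + 0.78×55.845 + 1×28.085 + 4×15.999 = 165.292 g/mol, of which 29.652 g is Mg.
So Mg makes up 29.652/165.292 = 0.1794 of the mass, i.e. 17.94%.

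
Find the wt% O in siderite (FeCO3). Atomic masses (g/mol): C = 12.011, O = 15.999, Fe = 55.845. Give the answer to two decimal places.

M(FeCO3) = 115.853 g/mol.
O contributes 3 × 15.999 = 47.997 g per mole.
47.997/115.853 = 0.4143 → 41.43%.

41.43 wt%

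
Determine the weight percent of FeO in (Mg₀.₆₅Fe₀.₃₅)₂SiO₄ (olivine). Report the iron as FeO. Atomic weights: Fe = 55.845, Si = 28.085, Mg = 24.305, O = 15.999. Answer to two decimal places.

30.90 wt%

Formula mass = 162.769 g/mol.
0.70 Fe → 0.7000 mol FeO per formula unit; M(FeO) = 71.844, so FeO mass = 50.291 g.
50.291/162.769 × 100 = 30.90 wt%.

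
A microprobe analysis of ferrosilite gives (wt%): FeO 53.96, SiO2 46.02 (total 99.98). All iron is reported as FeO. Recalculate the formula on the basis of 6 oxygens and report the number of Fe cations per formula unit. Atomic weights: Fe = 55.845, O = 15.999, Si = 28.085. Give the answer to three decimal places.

1.974 Fe apfu

53.96 wt% FeO ÷ 71.844 g/mol = 0.75107 mol, giving 0.75107 Fe and 0.75107 O.
46.02 wt% SiO2 ÷ 60.083 g/mol = 0.76594 mol, giving 0.76594 Si and 1.53188 O.
Oxygen sums to 2.28295; scaling by 6/2.28295 = 2.62818 puts the formula on 6 O.
Fe: 0.75107 × 2.62818 = 1.974 atoms per formula unit.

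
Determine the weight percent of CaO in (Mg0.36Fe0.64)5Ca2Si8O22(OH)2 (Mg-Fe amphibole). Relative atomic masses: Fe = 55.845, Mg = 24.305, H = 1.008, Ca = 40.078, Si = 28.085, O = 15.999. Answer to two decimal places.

12.28 wt%

M((Mg0.36Fe0.64)5Ca2Si8O22(OH)2) = 913.281 g/mol; M(CaO) = 56.077 g/mol.
Moles CaO per formula unit = 2 Ca ÷ 1 = 2.0000.
CaO fraction = (2.0000 × 56.077) / 913.281 = 112.154/913.281 = 0.1228.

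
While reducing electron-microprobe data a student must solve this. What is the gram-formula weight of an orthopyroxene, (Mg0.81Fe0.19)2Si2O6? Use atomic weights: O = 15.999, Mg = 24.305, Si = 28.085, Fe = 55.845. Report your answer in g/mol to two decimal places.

212.76 g/mol

M = 1.62(24.305) + 0.38(55.845) + 2(28.085) + 6(15.999)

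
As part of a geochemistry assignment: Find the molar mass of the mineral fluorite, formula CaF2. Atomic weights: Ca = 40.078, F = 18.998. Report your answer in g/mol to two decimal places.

78.07 g/mol

The formula mass is the sum 1×40.078 + 2×18.998.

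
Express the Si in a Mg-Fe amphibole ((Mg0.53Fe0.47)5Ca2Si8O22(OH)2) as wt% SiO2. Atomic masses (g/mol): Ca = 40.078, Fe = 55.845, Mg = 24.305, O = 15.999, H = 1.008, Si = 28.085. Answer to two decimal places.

Formula mass = 886.472 g/mol.
8 Si → 8.0000 mol SiO2 per formula unit; M(SiO2) = 60.083, so SiO2 mass = 480.664 g.
480.664/886.472 × 100 = 54.22 wt%.

54.22 wt%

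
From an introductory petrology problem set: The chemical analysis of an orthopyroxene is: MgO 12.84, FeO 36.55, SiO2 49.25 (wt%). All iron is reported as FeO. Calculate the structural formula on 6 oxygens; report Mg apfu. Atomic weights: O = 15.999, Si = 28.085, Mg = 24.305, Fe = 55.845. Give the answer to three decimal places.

0.775 Mg apfu

MgO: 12.84/40.304 = 0.31858 mol → 0.31858 mol Mg, 0.31858 mol O.
FeO: 36.55/71.844 = 0.50874 mol → 0.50874 mol Fe, 0.50874 mol O.
SiO2: 49.25/60.083 = 0.81970 mol → 0.81970 mol Si, 1.63940 mol O.
Total oxygen = 2.46672 mol. Normalization factor = 6/2.46672 = 2.43238.
Mg per 6 O = 0.31858 × 2.43238 = 0.775.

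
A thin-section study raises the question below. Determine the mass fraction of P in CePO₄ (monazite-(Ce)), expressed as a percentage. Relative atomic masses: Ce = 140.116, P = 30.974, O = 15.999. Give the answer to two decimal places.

Formula mass = 1×140.116 + 1×30.974 + 4×15.999 = 235.086 g/mol, of which 30.974 g is P.
So P makes up 30.974/235.086 = 0.1318 of the mass, i.e. 13.18%.

13.18 wt%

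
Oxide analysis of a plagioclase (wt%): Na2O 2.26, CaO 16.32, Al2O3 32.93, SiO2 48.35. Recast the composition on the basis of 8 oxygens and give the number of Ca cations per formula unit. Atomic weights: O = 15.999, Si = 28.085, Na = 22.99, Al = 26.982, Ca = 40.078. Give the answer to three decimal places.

Na2O: 2.26/61.979 = 0.03646 mol → 0.07292 mol Na, 0.03646 mol O.
CaO: 16.32/56.077 = 0.29103 mol → 0.29103 mol Ca, 0.29103 mol O.
Al2O3: 32.93/101.961 = 0.32297 mol → 0.64594 mol Al, 0.96891 mol O.
SiO2: 48.35/60.083 = 0.80472 mol → 0.80472 mol Si, 1.60944 mol O.
Total oxygen = 2.90584 mol. Normalization factor = 8/2.90584 = 2.75308.
Ca per 8 O = 0.29103 × 2.75308 = 0.801.

0.801 Ca apfu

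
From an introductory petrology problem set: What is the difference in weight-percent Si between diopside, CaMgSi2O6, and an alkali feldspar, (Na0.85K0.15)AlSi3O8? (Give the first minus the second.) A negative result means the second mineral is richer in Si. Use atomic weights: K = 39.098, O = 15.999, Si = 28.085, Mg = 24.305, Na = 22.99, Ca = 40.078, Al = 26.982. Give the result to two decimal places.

-5.90 percentage points

M(CaMgSi2O6) = 216.547 g/mol, so wt% Si = 56.170/216.547 × 100 = 25.94%.
M((Na0.85K0.15)AlSi3O8) = 264.635 g/mol, so wt% Si = 84.255/264.635 × 100 = 31.84%.
25.94 − 31.84 = -5.90 pp.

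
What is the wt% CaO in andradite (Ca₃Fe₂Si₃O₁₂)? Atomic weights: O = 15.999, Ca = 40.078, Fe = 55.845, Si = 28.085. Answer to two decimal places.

Molar mass of Ca₃Fe₂Si₃O₁₂ = 3·40.078 + 2·55.845 + 3·28.085 + 12·15.999 = 508.167 g/mol.
Each formula unit contains 3 Ca, equivalent to 3/1 = 3.0000 mol CaO.
M(CaO) = 1×40.078 + 1×15.999 = 56.077 g/mol.
Mass of CaO per formula unit = 3.0000 × 56.077 = 168.231 g.
CaO wt% = 168.231 / 508.167 × 100 = 33.11%.

33.11 wt%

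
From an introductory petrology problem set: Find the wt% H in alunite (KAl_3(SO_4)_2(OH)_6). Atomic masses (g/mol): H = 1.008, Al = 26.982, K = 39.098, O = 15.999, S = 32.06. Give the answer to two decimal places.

1.46 weight percent

Formula mass = 1×39.098 + 3×26.982 + 2×32.06 + 14×15.999 + 6×1.008 = 414.198 g/mol, of which 6.048 g is H.
So H makes up 6.048/414.198 = 0.0146 of the mass, i.e. 1.46%.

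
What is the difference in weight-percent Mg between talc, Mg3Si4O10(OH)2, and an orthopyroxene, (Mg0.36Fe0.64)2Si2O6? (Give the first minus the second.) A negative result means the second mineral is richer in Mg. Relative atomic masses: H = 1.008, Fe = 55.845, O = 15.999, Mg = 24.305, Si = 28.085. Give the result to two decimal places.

Mg in Mg3Si4O10(OH)2: molar mass 379.259 g/mol; 3×24.305 = 72.915 g → 19.23 wt%.
Mg in (Mg0.36Fe0.64)2Si2O6: molar mass 241.145 g/mol; 0.72×24.305 = 17.500 g → 7.26 wt%.
Difference = 19.23 − 7.26 = 11.97 percentage points.

11.97 percentage points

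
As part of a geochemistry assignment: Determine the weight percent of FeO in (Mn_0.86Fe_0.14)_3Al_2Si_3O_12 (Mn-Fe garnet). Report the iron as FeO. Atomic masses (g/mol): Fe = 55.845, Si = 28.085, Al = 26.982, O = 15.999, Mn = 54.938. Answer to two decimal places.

M((Mn_0.86Fe_0.14)_3Al_2Si_3O_12) = 495.402 g/mol; M(FeO) = 71.844 g/mol.
Moles FeO per formula unit = 0.42 Fe ÷ 1 = 0.4200.
FeO fraction = (0.4200 × 71.844) / 495.402 = 30.174/495.402 = 0.0609.

6.09 wt%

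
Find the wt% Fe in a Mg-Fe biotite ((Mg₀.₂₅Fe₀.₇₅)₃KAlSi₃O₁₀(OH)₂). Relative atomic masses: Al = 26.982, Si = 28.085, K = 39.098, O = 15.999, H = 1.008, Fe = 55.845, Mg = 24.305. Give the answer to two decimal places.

M((Mg₀.₂₅Fe₀.₇₅)₃KAlSi₃O₁₀(OH)₂) = 488.219 g/mol.
Fe contributes 2.25 × 55.845 = 125.651 g per mole.
125.651/488.219 = 0.2574 → 25.74%.

25.74 weight percent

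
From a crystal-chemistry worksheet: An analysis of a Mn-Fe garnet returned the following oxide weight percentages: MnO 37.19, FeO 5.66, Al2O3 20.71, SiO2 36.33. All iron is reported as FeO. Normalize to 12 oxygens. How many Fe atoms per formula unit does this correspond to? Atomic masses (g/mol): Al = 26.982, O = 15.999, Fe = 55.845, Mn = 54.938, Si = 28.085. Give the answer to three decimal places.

0.390 Fe apfu

37.19 wt% MnO ÷ 70.937 g/mol = 0.52427 mol, giving 0.52427 Mn and 0.52427 O.
5.66 wt% FeO ÷ 71.844 g/mol = 0.07878 mol, giving 0.07878 Fe and 0.07878 O.
20.71 wt% Al2O3 ÷ 101.961 g/mol = 0.20312 mol, giving 0.40624 Al and 0.60936 O.
36.33 wt% SiO2 ÷ 60.083 g/mol = 0.60466 mol, giving 0.60466 Si and 1.20932 O.
Oxygen sums to 2.42173; scaling by 12/2.42173 = 4.95514 puts the formula on 12 O.
Fe: 0.07878 × 4.95514 = 0.390 atoms per formula unit.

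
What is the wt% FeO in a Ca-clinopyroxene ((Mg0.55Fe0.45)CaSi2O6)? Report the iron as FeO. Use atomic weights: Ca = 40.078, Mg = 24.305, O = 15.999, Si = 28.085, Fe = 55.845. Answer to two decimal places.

14.01 wt%

M((Mg0.55Fe0.45)CaSi2O6) = 230.740 g/mol; M(FeO) = 71.844 g/mol.
Moles FeO per formula unit = 0.45 Fe ÷ 1 = 0.4500.
FeO fraction = (0.4500 × 71.844) / 230.740 = 32.330/230.740 = 0.1401.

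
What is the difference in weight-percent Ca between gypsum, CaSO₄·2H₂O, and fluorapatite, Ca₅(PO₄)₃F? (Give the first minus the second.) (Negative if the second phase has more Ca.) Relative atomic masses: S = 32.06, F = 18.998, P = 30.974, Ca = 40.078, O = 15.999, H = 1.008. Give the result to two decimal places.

M(CaSO₄·2H₂O) = 172.164 g/mol, so wt% Ca = 40.078/172.164 × 100 = 23.28%.
M(Ca₅(PO₄)₃F) = 504.298 g/mol, so wt% Ca = 200.390/504.298 × 100 = 39.74%.
23.28 − 39.74 = -16.46 pp.

-16.46 percentage points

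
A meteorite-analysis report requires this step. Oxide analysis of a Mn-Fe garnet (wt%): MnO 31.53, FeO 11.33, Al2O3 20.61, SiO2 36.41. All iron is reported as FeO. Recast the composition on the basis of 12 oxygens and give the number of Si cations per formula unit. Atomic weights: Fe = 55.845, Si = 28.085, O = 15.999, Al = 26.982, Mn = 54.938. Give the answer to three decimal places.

MnO (M=70.937): mol = 0.44448; Mn = 0.44448, O = 0.44448.
FeO (M=71.844): mol = 0.15770; Fe = 0.15770, O = 0.15770.
Al2O3 (M=101.961): mol = 0.20214; Al = 0.40428, O = 0.60642.
SiO2 (M=60.083): mol = 0.60600; Si = 0.60600, O = 1.21200.
ΣO = 2.42060; factor = 12/ΣO = 4.95745.
Si apfu = 0.60600 × 4.95745 = 3.004.

3.004 Si apfu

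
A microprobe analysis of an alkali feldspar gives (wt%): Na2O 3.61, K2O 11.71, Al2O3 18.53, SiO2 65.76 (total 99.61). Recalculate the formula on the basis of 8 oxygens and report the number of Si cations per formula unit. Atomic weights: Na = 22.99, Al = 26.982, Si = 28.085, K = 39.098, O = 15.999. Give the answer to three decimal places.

Na2O (M=61.979): mol = 0.05825; Na = 0.11650, O = 0.05825.
K2O (M=94.195): mol = 0.12432; K = 0.24864, O = 0.12432.
Al2O3 (M=101.961): mol = 0.18174; Al = 0.36348, O = 0.54522.
SiO2 (M=60.083): mol = 1.09449; Si = 1.09449, O = 2.18898.
ΣO = 2.91677; factor = 8/ΣO = 2.74276.
Si apfu = 1.09449 × 2.74276 = 3.002.

3.002 Si apfu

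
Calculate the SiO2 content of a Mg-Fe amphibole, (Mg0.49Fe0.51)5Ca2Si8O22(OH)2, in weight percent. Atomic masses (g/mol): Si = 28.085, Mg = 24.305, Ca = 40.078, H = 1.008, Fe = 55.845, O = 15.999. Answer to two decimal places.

Molar mass of (Mg0.49Fe0.51)5Ca2Si8O22(OH)2 = 2.45×24.305 + 2.55×55.845 + 2×40.078 + 8×28.085 + 24×15.999 + 2×1.008 = 892.780 g/mol.
Each formula unit contains 8 Si, equivalent to 8/1 = 8.0000 mol SiO2.
M(SiO2) = 1×28.085 + 2×15.999 = 60.083 g/mol.
Mass of SiO2 per formula unit = 8.0000 × 60.083 = 480.664 g.
SiO2 wt% = 480.664 / 892.780 × 100 = 53.84%.

53.84 wt%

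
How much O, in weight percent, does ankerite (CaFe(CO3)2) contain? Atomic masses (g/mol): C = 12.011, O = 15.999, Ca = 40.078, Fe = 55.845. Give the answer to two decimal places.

Formula mass = 1×40.078 + 1×55.845 + 2×12.011 + 6×15.999 = 215.939 g/mol, of which 95.994 g is O.
So O makes up 95.994/215.939 = 0.4445 of the mass, i.e. 44.45%.

44.45 weight percent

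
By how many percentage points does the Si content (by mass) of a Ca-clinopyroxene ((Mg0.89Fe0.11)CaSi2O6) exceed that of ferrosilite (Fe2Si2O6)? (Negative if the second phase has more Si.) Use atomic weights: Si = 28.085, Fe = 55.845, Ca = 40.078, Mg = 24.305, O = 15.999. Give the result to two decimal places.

M((Mg0.89Fe0.11)CaSi2O6) = 220.016 g/mol, so wt% Si = 56.170/220.016 × 100 = 25.53%.
M(Fe2Si2O6) = 263.854 g/mol, so wt% Si = 56.170/263.854 × 100 = 21.29%.
25.53 − 21.29 = 4.24 pp.

4.24 percentage points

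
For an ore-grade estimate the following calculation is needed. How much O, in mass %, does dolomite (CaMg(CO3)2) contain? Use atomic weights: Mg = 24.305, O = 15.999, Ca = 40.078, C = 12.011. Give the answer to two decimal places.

Formula mass = 1·40.078 + 1·24.305 + 2·12.011 + 6·15.999 = 184.399 g/mol, of which 95.994 g is O.
So O makes up 95.994/184.399 = 0.5206 of the mass, i.e. 52.06%.

52.06 mass %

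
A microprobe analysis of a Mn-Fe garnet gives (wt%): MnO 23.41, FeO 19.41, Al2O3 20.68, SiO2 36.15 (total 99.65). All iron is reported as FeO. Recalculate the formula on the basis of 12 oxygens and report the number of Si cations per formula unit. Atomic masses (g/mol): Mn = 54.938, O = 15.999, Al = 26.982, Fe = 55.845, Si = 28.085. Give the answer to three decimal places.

2.993 Si apfu

23.41 wt% MnO ÷ 70.937 g/mol = 0.33001 mol, giving 0.33001 Mn and 0.33001 O.
19.41 wt% FeO ÷ 71.844 g/mol = 0.27017 mol, giving 0.27017 Fe and 0.27017 O.
20.68 wt% Al2O3 ÷ 101.961 g/mol = 0.20282 mol, giving 0.40564 Al and 0.60846 O.
36.15 wt% SiO2 ÷ 60.083 g/mol = 0.60167 mol, giving 0.60167 Si and 1.20334 O.
Oxygen sums to 2.41198; scaling by 12/2.41198 = 4.97517 puts the formula on 12 O.
Si: 0.60167 × 4.97517 = 2.993 atoms per formula unit.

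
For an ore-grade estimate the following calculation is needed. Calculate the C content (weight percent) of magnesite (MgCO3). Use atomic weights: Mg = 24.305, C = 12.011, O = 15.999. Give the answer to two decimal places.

14.25 weight percent

Molar mass of MgCO3: 1×24.305 + 1×12.011 + 3×15.999 = 84.313 g/mol.
Mass of C per formula unit: 1 × 12.011 = 12.011 g.
Weight fraction C = 12.011 / 84.313 = 0.1425.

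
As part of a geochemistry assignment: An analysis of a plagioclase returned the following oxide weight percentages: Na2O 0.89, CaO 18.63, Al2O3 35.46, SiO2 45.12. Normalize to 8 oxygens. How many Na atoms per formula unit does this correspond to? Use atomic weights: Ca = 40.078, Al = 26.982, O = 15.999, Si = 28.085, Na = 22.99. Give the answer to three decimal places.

0.079 Na apfu

0.89 wt% Na2O ÷ 61.979 g/mol = 0.01436 mol, giving 0.02872 Na and 0.01436 O.
18.63 wt% CaO ÷ 56.077 g/mol = 0.33222 mol, giving 0.33222 Ca and 0.33222 O.
35.46 wt% Al2O3 ÷ 101.961 g/mol = 0.34778 mol, giving 0.69556 Al and 1.04334 O.
45.12 wt% SiO2 ÷ 60.083 g/mol = 0.75096 mol, giving 0.75096 Si and 1.50192 O.
Oxygen sums to 2.89184; scaling by 8/2.89184 = 2.76640 puts the formula on 8 O.
Na: 0.02872 × 2.76640 = 0.079 atoms per formula unit.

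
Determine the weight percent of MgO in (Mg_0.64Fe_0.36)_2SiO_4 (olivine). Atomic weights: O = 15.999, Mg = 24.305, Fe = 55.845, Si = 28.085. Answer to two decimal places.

31.57 wt%

M((Mg_0.64Fe_0.36)_2SiO_4) = 163.400 g/mol; M(MgO) = 40.304 g/mol.
Moles MgO per formula unit = 1.28 Mg ÷ 1 = 1.2800.
MgO fraction = (1.2800 × 40.304) / 163.400 = 51.589/163.400 = 0.3157.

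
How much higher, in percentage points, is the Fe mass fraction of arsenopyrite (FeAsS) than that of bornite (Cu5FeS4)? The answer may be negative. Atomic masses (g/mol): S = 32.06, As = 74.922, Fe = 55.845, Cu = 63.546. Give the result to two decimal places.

Fe in FeAsS: molar mass 162.827 g/mol; 1×55.845 = 55.845 g → 34.30 wt%.
Fe in Cu5FeS4: molar mass 501.815 g/mol; 1×55.845 = 55.845 g → 11.13 wt%.
Difference = 34.30 − 11.13 = 23.17 percentage points.

23.17 percentage points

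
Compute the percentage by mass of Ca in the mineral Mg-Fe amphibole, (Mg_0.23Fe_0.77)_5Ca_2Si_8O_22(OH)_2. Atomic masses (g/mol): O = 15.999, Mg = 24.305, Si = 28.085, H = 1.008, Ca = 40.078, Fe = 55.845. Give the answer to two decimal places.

8.58 mass %

Formula mass = 1.15*24.305 + 3.85*55.845 + 2*40.078 + 8*28.085 + 24*15.999 + 2*1.008 = 933.782 g/mol, of which 80.156 g is Ca.
So Ca makes up 80.156/933.782 = 0.0858 of the mass, i.e. 8.58%.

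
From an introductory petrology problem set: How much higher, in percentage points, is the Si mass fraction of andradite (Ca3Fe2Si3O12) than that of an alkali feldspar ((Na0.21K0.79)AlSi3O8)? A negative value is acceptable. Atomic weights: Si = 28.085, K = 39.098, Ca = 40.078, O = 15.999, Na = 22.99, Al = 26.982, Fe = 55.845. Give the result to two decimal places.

First mineral: 84.255 g Si in 508.167 g formula = 16.58 wt% Si.
Second mineral: 84.255 g Si in 274.944 g formula = 30.64 wt% Si.
16.58% − 30.64% gives a difference of -14.06 percentage points.

-14.06 percentage points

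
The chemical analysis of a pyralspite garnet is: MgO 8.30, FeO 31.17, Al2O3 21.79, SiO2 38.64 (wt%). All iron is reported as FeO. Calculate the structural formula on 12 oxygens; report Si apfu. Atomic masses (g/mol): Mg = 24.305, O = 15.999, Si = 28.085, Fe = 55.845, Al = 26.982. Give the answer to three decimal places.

MgO (M=40.304): mol = 0.20593; Mg = 0.20593, O = 0.20593.
FeO (M=71.844): mol = 0.43386; Fe = 0.43386, O = 0.43386.
Al2O3 (M=101.961): mol = 0.21371; Al = 0.42742, O = 0.64113.
SiO2 (M=60.083): mol = 0.64311; Si = 0.64311, O = 1.28622.
ΣO = 2.56714; factor = 12/ΣO = 4.67446.
Si apfu = 0.64311 × 4.67446 = 3.006.

3.006 Si apfu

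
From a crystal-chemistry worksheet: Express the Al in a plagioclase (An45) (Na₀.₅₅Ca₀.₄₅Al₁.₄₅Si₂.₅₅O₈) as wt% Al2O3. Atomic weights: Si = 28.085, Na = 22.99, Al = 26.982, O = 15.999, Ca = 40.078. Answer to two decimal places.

Formula mass = 269.412 g/mol.
1.45 Al → 0.7250 mol Al2O3 per formula unit; M(Al2O3) = 101.961, so Al2O3 mass = 73.922 g.
73.922/269.412 × 100 = 27.44 wt%.

27.44 wt%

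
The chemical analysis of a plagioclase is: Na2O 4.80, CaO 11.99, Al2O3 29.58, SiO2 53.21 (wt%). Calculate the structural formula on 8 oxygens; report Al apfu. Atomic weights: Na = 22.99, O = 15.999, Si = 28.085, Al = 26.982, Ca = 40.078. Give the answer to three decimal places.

1.583 Al apfu

Na2O: 4.80/61.979 = 0.07745 mol → 0.15490 mol Na, 0.07745 mol O.
CaO: 11.99/56.077 = 0.21381 mol → 0.21381 mol Ca, 0.21381 mol O.
Al2O3: 29.58/101.961 = 0.29011 mol → 0.58022 mol Al, 0.87033 mol O.
SiO2: 53.21/60.083 = 0.88561 mol → 0.88561 mol Si, 1.77122 mol O.
Total oxygen = 2.93281 mol. Normalization factor = 8/2.93281 = 2.72776.
Al per 8 O = 0.58022 × 2.72776 = 1.583.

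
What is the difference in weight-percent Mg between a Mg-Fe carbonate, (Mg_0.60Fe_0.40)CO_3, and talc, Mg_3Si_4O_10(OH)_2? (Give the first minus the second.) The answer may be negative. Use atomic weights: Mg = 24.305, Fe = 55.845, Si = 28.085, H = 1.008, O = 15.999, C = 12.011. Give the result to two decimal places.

-4.18 percentage points

Mg in (Mg_0.60Fe_0.40)CO_3: molar mass 96.929 g/mol; 0.60×24.305 = 14.583 g → 15.05 wt%.
Mg in Mg_3Si_4O_10(OH)_2: molar mass 379.259 g/mol; 3×24.305 = 72.915 g → 19.23 wt%.
Difference = 15.05 − 19.23 = -4.18 percentage points.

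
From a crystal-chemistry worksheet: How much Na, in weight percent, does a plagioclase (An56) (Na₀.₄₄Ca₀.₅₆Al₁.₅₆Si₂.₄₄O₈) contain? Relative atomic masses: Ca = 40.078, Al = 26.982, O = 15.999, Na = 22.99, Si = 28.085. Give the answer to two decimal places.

Formula mass = 0.44*22.99 + 0.56*40.078 + 1.56*26.982 + 2.44*28.085 + 8*15.999 = 271.171 g/mol, of which 10.116 g is Na.
So Na makes up 10.116/271.171 = 0.0373 of the mass, i.e. 3.73%.

3.73 weight percent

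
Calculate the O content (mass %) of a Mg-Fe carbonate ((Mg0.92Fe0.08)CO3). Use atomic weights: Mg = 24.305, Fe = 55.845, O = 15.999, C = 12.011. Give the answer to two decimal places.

Formula mass = 0.92×24.305 + 0.08×55.845 + 1×12.011 + 3×15.999 = 86.836 g/mol, of which 47.997 g is O.
So O makes up 47.997/86.836 = 0.5527 of the mass, i.e. 55.27%.

55.27 mass %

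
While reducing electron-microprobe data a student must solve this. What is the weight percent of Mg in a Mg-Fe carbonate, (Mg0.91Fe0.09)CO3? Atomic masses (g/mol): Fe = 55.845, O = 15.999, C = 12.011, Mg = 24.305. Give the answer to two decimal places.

Molar mass of (Mg0.91Fe0.09)CO3: 0.91*24.305 + 0.09*55.845 + 1*12.011 + 3*15.999 = 87.152 g/mol.
Mass of Mg per formula unit: 0.91 × 24.305 = 22.118 g.
Weight fraction Mg = 22.118 / 87.152 = 0.2538.

25.38 weight percent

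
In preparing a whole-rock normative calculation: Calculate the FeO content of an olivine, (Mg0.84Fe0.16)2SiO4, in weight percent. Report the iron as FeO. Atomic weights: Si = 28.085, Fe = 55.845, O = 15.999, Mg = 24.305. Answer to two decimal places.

15.25 wt%

Formula mass = 150.784 g/mol.
0.32 Fe → 0.3200 mol FeO per formula unit; M(FeO) = 71.844, so FeO mass = 22.990 g.
22.990/150.784 × 100 = 15.25 wt%.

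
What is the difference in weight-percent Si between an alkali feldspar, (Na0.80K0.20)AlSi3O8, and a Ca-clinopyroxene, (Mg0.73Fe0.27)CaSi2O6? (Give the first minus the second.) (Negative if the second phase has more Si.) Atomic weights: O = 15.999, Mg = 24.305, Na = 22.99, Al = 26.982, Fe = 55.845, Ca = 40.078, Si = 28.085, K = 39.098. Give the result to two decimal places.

6.78 percentage points

M((Na0.80K0.20)AlSi3O8) = 265.441 g/mol, so wt% Si = 84.255/265.441 × 100 = 31.74%.
M((Mg0.73Fe0.27)CaSi2O6) = 225.063 g/mol, so wt% Si = 56.170/225.063 × 100 = 24.96%.
31.74 − 24.96 = 6.78 pp.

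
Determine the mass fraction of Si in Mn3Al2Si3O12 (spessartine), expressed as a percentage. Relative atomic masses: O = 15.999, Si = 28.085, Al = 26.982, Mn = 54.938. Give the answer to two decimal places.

Formula mass = 3×54.938 + 2×26.982 + 3×28.085 + 12×15.999 = 495.021 g/mol, of which 84.255 g is Si.
So Si makes up 84.255/495.021 = 0.1702 of the mass, i.e. 17.02%.

17.02 weight percent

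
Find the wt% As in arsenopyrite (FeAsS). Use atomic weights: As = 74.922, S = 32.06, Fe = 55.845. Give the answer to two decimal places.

Molar mass of FeAsS: 1×55.845 + 1×74.922 + 1×32.06 = 162.827 g/mol.
Mass of As per formula unit: 1 × 74.922 = 74.922 g.
Weight fraction As = 74.922 / 162.827 = 0.4601.

46.01 mass %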